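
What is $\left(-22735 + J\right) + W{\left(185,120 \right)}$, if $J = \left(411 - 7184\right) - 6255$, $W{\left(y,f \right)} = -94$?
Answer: $-35857$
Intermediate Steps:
$J = -13028$ ($J = -6773 - 6255 = -13028$)
$\left(-22735 + J\right) + W{\left(185,120 \right)} = \left(-22735 - 13028\right) - 94 = -35763 - 94 = -35857$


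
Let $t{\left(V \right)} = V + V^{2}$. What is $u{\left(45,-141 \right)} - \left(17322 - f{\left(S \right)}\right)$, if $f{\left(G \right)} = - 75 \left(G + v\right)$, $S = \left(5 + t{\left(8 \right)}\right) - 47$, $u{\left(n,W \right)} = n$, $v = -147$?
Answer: $-8502$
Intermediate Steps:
$S = 30$ ($S = \left(5 + 8 \left(1 + 8\right)\right) - 47 = \left(5 + 8 \cdot 9\right) - 47 = \left(5 + 72\right) - 47 = 77 - 47 = 30$)
$f{\left(G \right)} = 11025 - 75 G$ ($f{\left(G \right)} = - 75 \left(G - 147\right) = - 75 \left(-147 + G\right) = 11025 - 75 G$)
$u{\left(45,-141 \right)} - \left(17322 - f{\left(S \right)}\right) = 45 - \left(17322 - \left(11025 - 2250\right)\right) = 45 - \left(17322 - 8775\right) = 45 - 8547 = -8502$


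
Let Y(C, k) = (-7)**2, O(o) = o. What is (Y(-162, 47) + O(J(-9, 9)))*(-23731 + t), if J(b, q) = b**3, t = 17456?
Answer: 4267000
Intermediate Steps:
Y(C, k) = 49
(Y(-162, 47) + O(J(-9, 9)))*(-23731 + t) = (49 + (-9)**3)*(-23731 + 17456) = (49 - 729)*(-6275) = -680*(-6275) = 4267000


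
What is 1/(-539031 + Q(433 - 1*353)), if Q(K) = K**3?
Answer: -1/27031 ≈ -3.6995e-5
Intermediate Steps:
1/(-539031 + Q(433 - 1*353)) = 1/(-539031 + (433 - 1*353)**3) = 1/(-539031 + (433 - 353)**3) = 1/(-539031 + 80**3) = 1/(-539031 + 512000) = 1/(-27031) = -1/27031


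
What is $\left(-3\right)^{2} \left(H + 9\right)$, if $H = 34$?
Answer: $387$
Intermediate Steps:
$\left(-3\right)^{2} \left(H + 9\right) = \left(-3\right)^{2} \left(34 + 9\right) = 9 \cdot 43 = 387$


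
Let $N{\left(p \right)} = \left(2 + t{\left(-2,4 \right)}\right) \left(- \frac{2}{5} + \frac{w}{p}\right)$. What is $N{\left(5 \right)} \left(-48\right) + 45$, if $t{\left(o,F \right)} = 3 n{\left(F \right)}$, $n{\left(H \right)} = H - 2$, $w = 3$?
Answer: $- \frac{159}{5} \approx -31.8$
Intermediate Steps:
$n{\left(H \right)} = -2 + H$
$t{\left(o,F \right)} = -6 + 3 F$ ($t{\left(o,F \right)} = 3 \left(-2 + F\right) = -6 + 3 F$)
$N{\left(p \right)} = - \frac{16}{5} + \frac{24}{p}$ ($N{\left(p \right)} = \left(2 + \left(-6 + 3 \cdot 4\right)\right) \left(- \frac{2}{5} + \frac{3}{p}\right) = \left(2 + \left(-6 + 12\right)\right) \left(\left(-2\right) \frac{1}{5} + \frac{3}{p}\right) = \left(2 + 6\right) \left(- \frac{2}{5} + \frac{3}{p}\right) = 8 \left(- \frac{2}{5} + \frac{3}{p}\right) = - \frac{16}{5} + \frac{24}{p}$)
$N{\left(5 \right)} \left(-48\right) + 45 = \left(- \frac{16}{5} + \frac{24}{5}\right) \left(-48\right) + 45 = \frac{8}{5} \left(-48\right) + 45 = - \frac{384}{5} + 45 = - \frac{159}{5}$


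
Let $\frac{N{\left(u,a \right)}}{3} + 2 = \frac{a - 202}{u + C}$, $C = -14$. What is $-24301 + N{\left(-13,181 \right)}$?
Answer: $- \frac{72914}{3} \approx -24305.0$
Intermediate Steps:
$N{\left(u,a \right)} = -6 + \frac{3 \left(-202 + a\right)}{-14 + u}$ ($N{\left(u,a \right)} = -6 + 3 \frac{a - 202}{u - 14} = -6 + 3 \frac{-202 + a}{-14 + u} = -6 + \frac{3 \left(-202 + a\right)}{-14 + u}$)
$-24301 + N{\left(-13,181 \right)} = -24301 + \frac{3 \left(-174 + 181 - -26\right)}{-14 - 13} = -24301 + \frac{3 \left(-174 + 181 + 26\right)}{-27} = -24301 + 3 \left(- \frac{1}{27}\right) 33 = -24301 - \frac{11}{3} = - \frac{72914}{3}$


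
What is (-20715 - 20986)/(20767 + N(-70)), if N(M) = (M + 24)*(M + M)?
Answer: -41701/27207 ≈ -1.5327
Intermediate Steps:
N(M) = 2*M*(24 + M) (N(M) = (24 + M)*(2*M) = 2*M*(24 + M))
(-20715 - 20986)/(20767 + N(-70)) = (-20715 - 20986)/(20767 + 2*(-70)*(24 - 70)) = -41701/(20767 + 2*(-70)*(-46)) = -41701/(20767 + 6440) = -41701/27207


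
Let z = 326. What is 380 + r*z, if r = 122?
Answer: 40152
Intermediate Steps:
380 + r*z = 380 + 122*326 = 380 + 39772 = 40152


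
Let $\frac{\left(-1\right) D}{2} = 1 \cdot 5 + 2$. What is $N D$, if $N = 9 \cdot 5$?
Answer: $-630$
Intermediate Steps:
$D = -14$ ($D = - 2 \left(1 \cdot 5 + 2\right) = - 2 \left(5 + 2\right) = \left(-2\right) 7 = -14$)
$N = 45$
$N D = 45 \left(-14\right) = -630$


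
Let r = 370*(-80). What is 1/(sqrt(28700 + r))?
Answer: -I/30 ≈ -0.033333*I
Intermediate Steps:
r = -29600
1/(sqrt(28700 + r)) = 1/(sqrt(28700 - 29600)) = 1/(sqrt(-900)) = 1/(30*I) = -I/30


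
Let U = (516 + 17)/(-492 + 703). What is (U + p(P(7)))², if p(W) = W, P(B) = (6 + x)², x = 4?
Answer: 467986689/44521 ≈ 10512.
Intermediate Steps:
P(B) = 100 (P(B) = (6 + 4)² = 10² = 100)
U = 533/211 ≈ 2.5261
(U + p(P(7)))² = (533/211 + 100)² = (21633/211)² = 467986689/44521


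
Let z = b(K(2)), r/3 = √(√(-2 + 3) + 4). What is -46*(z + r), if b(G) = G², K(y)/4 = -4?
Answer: -11776 - 138*√5 ≈ -12085.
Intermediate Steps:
K(y) = -16 (K(y) = 4*(-4) = -16)
r = 3*√5 (r = 3*√(√(-2 + 3) + 4) = 3*√(√1 + 4) = 3*√(1 + 4) = 3*√5 ≈ 6.7082)
z = 256 (z = (-16)² = 256)
-46*(z + r) = -46*(256 + 3*√5) = -11776 - 138*√5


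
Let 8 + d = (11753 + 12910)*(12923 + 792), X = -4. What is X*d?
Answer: -1353012148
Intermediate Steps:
d = 338253037 (d = -8 + (11753 + 12910)*(12923 + 792) = -8 + 24663*13715 = -8 + 338253045 = 338253037)
X*d = -4*338253037 = -1353012148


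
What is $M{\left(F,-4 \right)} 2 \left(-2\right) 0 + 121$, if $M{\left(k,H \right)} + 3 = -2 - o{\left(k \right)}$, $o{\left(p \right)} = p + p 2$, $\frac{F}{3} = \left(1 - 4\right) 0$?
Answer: $121$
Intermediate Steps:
$F = 0$ ($F = 3 \left(1 - 4\right) 0 = 3 \left(\left(-3\right) 0\right) = 3 \cdot 0 = 0$)
$o{\left(p \right)} = 3 p$ ($o{\left(p \right)} = p + 2 p = 3 p$)
$M{\left(k,H \right)} = -5 - 3 k$ ($M{\left(k,H \right)} = -3 - \left(2 + 3 k\right) = -5 - 3 k$)
$M{\left(F,-4 \right)} 2 \left(-2\right) 0 + 121 = \left(-5 - 0\right) 2 \left(-2\right) 0 + 121 = \left(-5 + 0\right) \left(\left(-4\right) 0\right) + 121 = \left(-5\right) 0 + 121 = 0 + 121 = 121$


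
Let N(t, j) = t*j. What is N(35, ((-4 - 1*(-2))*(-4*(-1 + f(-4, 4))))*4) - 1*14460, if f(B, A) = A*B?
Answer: -33500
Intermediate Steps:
N(t, j) = j*t
N(35, ((-4 - 1*(-2))*(-4*(-1 + f(-4, 4))))*4) - 1*14460 = (((-4 - 1*(-2))*(-4*(-1 + 4*(-4))))*4)*35 - 1*14460 = (((-4 + 2)*(-4*(-1 - 16)))*4)*35 - 14460 = (-(-8)*(-17)*4)*35 - 14460 = (-2*68*4)*35 - 14460 = -136*4*35 - 14460 = -544*35 - 14460 = -19040 - 14460 = -33500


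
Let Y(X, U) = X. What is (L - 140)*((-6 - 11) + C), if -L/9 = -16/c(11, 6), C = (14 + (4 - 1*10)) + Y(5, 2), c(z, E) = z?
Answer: 5584/11 ≈ 507.64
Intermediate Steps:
C = 13 (C = (14 + (4 - 1*10)) + 5 = (14 + (4 - 10)) + 5 = (14 - 6) + 5 = 8 + 5 = 13)
L = 144/11 (L = -(-144)/11 = -9*(-16/11) = 144/11 ≈ 13.091)
(L - 140)*((-6 - 11) + C) = (144/11 - 140)*((-6 - 11) + 13) = -1396*(-17 + 13)/11 = -1396/11*(-4) = 5584/11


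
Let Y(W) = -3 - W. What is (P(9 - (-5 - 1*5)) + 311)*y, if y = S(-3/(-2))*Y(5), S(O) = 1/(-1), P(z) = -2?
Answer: 2472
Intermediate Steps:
S(O) = -1
y = 8 (y = -(-3 - 1*5) = -(-3 - 5) = -1*(-8) = 8)
(P(9 - (-5 - 1*5)) + 311)*y = (-2 + 311)*8 = 309*8 = 2472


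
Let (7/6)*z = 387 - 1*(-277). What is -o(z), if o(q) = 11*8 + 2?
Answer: -90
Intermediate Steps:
z = 3984/7 (z = 6*(387 - 1*(-277))/7 = 6*(387 + 277)/7 = (6/7)*664 = 3984/7 ≈ 569.14)
o(q) = 90 (o(q) = 88 + 2 = 90)
-o(z) = -1*90 = -90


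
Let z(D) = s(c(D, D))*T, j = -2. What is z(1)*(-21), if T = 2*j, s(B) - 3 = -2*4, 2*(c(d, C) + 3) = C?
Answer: -420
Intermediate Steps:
c(d, C) = -3 + C/2
s(B) = -5 (s(B) = 3 - 2*4 = 3 - 8 = -5)
T = -4 (T = 2*(-2) = -4)
z(D) = 20 (z(D) = -5*(-4) = 20)
z(1)*(-21) = 20*(-21) = -420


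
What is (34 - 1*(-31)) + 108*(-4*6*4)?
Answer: -10303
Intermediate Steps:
(34 - 1*(-31)) + 108*(-4*6*4) = (34 + 31) + 108*(-24*4) = 65 + 108*(-96) = 65 - 10368 = -10303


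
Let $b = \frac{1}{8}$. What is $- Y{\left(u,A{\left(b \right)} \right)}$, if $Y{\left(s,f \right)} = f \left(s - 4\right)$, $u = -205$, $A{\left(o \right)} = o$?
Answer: $\frac{209}{8} \approx 26.125$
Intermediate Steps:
$b = \frac{1}{8} \approx 0.125$
$Y{\left(s,f \right)} = f \left(-4 + s\right)$
$- Y{\left(u,A{\left(b \right)} \right)} = - \frac{-4 - 205}{8} = - \frac{-209}{8} = \left(-1\right) \left(- \frac{209}{8}\right) = \frac{209}{8}$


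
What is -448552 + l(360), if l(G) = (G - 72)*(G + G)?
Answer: -241192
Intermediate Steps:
l(G) = 2*G*(-72 + G) (l(G) = (-72 + G)*(2*G) = 2*G*(-72 + G))
-448552 + l(360) = -448552 + 2*360*(-72 + 360) = -448552 + 2*360*288 = -448552 + 207360 = -241192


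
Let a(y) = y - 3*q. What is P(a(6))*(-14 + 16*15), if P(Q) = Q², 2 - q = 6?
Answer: 73224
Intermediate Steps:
q = -4 (q = 2 - 1*6 = 2 - 6 = -4)
a(y) = 12 + y (a(y) = y - 3*(-4) = y + 12 = 12 + y)
P(a(6))*(-14 + 16*15) = (12 + 6)²*(-14 + 16*15) = 18²*(-14 + 240) = 324*226 = 73224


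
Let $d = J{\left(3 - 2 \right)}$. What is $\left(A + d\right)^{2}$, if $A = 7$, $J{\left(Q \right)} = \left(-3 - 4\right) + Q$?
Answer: $1$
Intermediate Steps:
$J{\left(Q \right)} = -7 + Q$
$d = -6$ ($d = -7 + \left(3 - 2\right) = -7 + 1 = -6$)
$\left(A + d\right)^{2} = \left(7 - 6\right)^{2} = 1^{2} = 1$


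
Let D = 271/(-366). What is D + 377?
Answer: 137711/366 ≈ 376.26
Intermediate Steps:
D = -271/366 (D = 271*(-1/366) = -271/366 ≈ -0.74044)
D + 377 = -271/366 + 377 = 137711/366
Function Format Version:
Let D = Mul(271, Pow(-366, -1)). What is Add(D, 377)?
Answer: Rational(137711, 366) ≈ 376.26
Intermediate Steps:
D = Rational(-271, 366) (D = Mul(271, Rational(-1, 366)) = Rational(-271, 366) ≈ -0.74044)
Add(D, 377) = Add(Rational(-271, 366), 377) = Rational(137711, 366)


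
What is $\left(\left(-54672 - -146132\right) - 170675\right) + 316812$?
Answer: $237597$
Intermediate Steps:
$\left(\left(-54672 - -146132\right) - 170675\right) + 316812 = \left(\left(-54672 + 146132\right) - 170675\right) + 316812 = \left(91460 - 170675\right) + 316812 = -79215 + 316812 = 237597$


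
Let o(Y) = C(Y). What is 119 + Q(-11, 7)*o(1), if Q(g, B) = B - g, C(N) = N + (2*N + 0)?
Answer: 173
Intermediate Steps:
C(N) = 3*N (C(N) = N + 2*N = 3*N)
o(Y) = 3*Y
119 + Q(-11, 7)*o(1) = 119 + (7 - 1*(-11))*(3*1) = 119 + (7 + 11)*3 = 119 + 18*3 = 119 + 54 = 173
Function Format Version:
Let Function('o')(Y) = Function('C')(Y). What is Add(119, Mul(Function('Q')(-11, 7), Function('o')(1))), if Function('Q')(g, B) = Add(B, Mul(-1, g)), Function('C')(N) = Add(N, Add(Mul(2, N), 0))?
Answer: 173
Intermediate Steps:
Function('C')(N) = Mul(3, N) (Function('C')(N) = Add(N, Mul(2, N)) = Mul(3, N))
Function('o')(Y) = Mul(3, Y)
Add(119, Mul(Function('Q')(-11, 7), Function('o')(1))) = Add(119, Mul(Add(7, Mul(-1, -11)), Mul(3, 1))) = Add(119, Mul(Add(7, 11), 3)) = Add(119, Mul(18, 3)) = Add(119, 54) = 173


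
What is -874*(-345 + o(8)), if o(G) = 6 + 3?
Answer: 293664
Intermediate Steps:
o(G) = 9
-874*(-345 + o(8)) = -874*(-345 + 9) = -874*(-336) = 293664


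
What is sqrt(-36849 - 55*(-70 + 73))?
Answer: I*sqrt(37014) ≈ 192.39*I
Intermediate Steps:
sqrt(-36849 - 55*(-70 + 73)) = sqrt(-36849 - 55*3) = sqrt(-36849 - 165) = sqrt(-37014) = I*sqrt(37014)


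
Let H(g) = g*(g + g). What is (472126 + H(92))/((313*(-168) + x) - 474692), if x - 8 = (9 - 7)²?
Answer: -244527/263632 ≈ -0.92753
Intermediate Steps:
H(g) = 2*g² (H(g) = g*(2*g) = 2*g²)
x = 12 (x = 8 + (9 - 7)² = 8 + 2² = 8 + 4 = 12)
(472126 + H(92))/((313*(-168) + x) - 474692) = (472126 + 2*92²)/((313*(-168) + 12) - 474692) = (472126 + 2*8464)/((-52584 + 12) - 474692) = (472126 + 16928)/(-52572 - 474692) = 489054/(-527264) = 489054*(-1/527264) = -244527/263632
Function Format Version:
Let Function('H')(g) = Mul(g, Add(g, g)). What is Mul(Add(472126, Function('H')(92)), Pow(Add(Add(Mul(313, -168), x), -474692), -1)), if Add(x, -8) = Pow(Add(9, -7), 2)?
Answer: Rational(-244527, 263632) ≈ -0.92753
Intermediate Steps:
Function('H')(g) = Mul(2, Pow(g, 2)) (Function('H')(g) = Mul(g, Mul(2, g)) = Mul(2, Pow(g, 2)))
x = 12 (x = Add(8, Pow(Add(9, -7), 2)) = Add(8, Pow(2, 2)) = Add(8, 4) = 12)
Mul(Add(472126, Function('H')(92)), Pow(Add(Add(Mul(313, -168), x), -474692), -1)) = Mul(Add(472126, Mul(2, Pow(92, 2))), Pow(Add(Add(Mul(313, -168), 12), -474692), -1)) = Mul(Add(472126, Mul(2, 8464)), Pow(Add(Add(-52584, 12), -474692), -1)) = Mul(Add(472126, 16928), Pow(Add(-52572, -474692), -1)) = Mul(489054, Pow(-527264, -1)) = Mul(489054, Rational(-1, 527264)) = Rational(-244527, 263632)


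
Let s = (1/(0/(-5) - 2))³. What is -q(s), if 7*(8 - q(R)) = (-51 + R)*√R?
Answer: -8 - 409*I*√2/224 ≈ -8.0 - 2.5822*I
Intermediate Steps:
s = -⅛ (s = (1/(0*(-⅕) - 2))³ = (1/(0 - 2))³ = (1/(-2))³ = (-½)³ = -⅛ ≈ -0.12500)
q(R) = 8 - √R*(-51 + R)/7 (q(R) = 8 - (-51 + R)*√R/7 = 8 - √R*(-51 + R)/7)
-q(s) = -(8 - (-1)*I*√2/224 + 51*√(-⅛)/7) = -(8 - (-1)*I*√2/224 + 51*(I*√2/4)/7) = -(8 + I*√2/224 + 51*I*√2/28) = -(8 + 409*I*√2/224) = -8 - 409*I*√2/224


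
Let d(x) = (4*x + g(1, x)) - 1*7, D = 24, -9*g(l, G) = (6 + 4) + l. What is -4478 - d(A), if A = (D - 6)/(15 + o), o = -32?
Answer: -683228/153 ≈ -4465.5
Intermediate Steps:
g(l, G) = -10/9 - l/9 (g(l, G) = -((6 + 4) + l)/9 = -(10 + l)/9 = -10/9 - l/9)
A = -18/17 (A = (24 - 6)/(15 - 32) = 18/(-17) = 18*(-1/17) = -18/17 ≈ -1.0588)
d(x) = -74/9 + 4*x (d(x) = (4*x + (-10/9 - ⅑*1)) - 1*7 = (4*x + (-10/9 - ⅑)) - 7 = (4*x - 11/9) - 7 = (-11/9 + 4*x) - 7 = -74/9 + 4*x)
-4478 - d(A) = -4478 - (-74/9 + 4*(-18/17)) = -4478 - (-74/9 - 72/17) = -4478 - 1*(-1906/153) = -4478 + 1906/153 = -683228/153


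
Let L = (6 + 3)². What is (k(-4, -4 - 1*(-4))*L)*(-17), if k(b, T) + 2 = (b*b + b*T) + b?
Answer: -13770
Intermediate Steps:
k(b, T) = -2 + b + b² + T*b (k(b, T) = -2 + ((b*b + b*T) + b) = -2 + ((b² + T*b) + b) = -2 + (b + b² + T*b) = -2 + b + b² + T*b)
L = 81 (L = 9² = 81)
(k(-4, -4 - 1*(-4))*L)*(-17) = ((-2 - 4 + (-4)² + (-4 - 1*(-4))*(-4))*81)*(-17) = ((-2 - 4 + 16 + (-4 + 4)*(-4))*81)*(-17) = ((-2 - 4 + 16 + 0*(-4))*81)*(-17) = ((-2 - 4 + 16 + 0)*81)*(-17) = (10*81)*(-17) = 810*(-17) = -13770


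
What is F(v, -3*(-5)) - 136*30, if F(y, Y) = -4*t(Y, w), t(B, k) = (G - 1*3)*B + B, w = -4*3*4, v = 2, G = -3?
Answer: -3780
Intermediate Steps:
w = -48 (w = -12*4 = -48)
t(B, k) = -5*B (t(B, k) = (-3 - 1*3)*B + B = (-3 - 3)*B + B = -6*B + B = -5*B)
F(y, Y) = 20*Y (F(y, Y) = -(-20)*Y = 20*Y)
F(v, -3*(-5)) - 136*30 = 20*(-3*(-5)) - 136*30 = 20*15 - 4080 = 300 - 4080 = -3780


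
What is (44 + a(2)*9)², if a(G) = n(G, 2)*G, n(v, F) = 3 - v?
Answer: 3844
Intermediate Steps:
a(G) = G*(3 - G) (a(G) = (3 - G)*G = G*(3 - G))
(44 + a(2)*9)² = (44 + (2*(3 - 1*2))*9)² = (44 + (2*(3 - 2))*9)² = (44 + (2*1)*9)² = (44 + 2*9)² = (44 + 18)² = 62² = 3844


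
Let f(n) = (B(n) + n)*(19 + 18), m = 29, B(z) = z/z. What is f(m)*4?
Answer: 4440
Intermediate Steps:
B(z) = 1
f(n) = 37 + 37*n (f(n) = (1 + n)*(19 + 18) = (1 + n)*37 = 37 + 37*n)
f(m)*4 = (37 + 37*29)*4 = (37 + 1073)*4 = 1110*4 = 4440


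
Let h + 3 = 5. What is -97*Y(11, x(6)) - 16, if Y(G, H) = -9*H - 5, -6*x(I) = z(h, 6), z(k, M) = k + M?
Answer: -695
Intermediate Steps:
h = 2 (h = -3 + 5 = 2)
z(k, M) = M + k
x(I) = -4/3 (x(I) = -(6 + 2)/6 = -⅙*8 = -4/3)
Y(G, H) = -5 - 9*H
-97*Y(11, x(6)) - 16 = -97*(-5 - 9*(-4/3)) - 16 = -97*(-5 + 12) - 16 = -97*7 - 16 = -679 - 16 = -695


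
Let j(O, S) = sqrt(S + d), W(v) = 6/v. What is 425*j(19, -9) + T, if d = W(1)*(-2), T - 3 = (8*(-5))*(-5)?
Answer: 203 + 425*I*sqrt(21) ≈ 203.0 + 1947.6*I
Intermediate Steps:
T = 203 (T = 3 + (8*(-5))*(-5) = 3 - 40*(-5) = 3 + 200 = 203)
d = -12 (d = (6/1)*(-2) = (6*1)*(-2) = 6*(-2) = -12)
j(O, S) = sqrt(-12 + S) (j(O, S) = sqrt(S - 12) = sqrt(-12 + S))
425*j(19, -9) + T = 425*sqrt(-12 - 9) + 203 = 425*sqrt(-21) + 203 = 425*(I*sqrt(21)) + 203 = 425*I*sqrt(21) + 203 = 203 + 425*I*sqrt(21)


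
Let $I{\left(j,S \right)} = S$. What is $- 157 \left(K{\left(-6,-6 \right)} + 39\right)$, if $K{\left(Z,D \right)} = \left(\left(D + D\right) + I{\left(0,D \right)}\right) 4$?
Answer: $5181$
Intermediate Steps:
$K{\left(Z,D \right)} = 12 D$ ($K{\left(Z,D \right)} = \left(\left(D + D\right) + D\right) 4 = \left(2 D + D\right) 4 = 3 D 4 = 12 D$)
$- 157 \left(K{\left(-6,-6 \right)} + 39\right) = - 157 \left(12 \left(-6\right) + 39\right) = - 157 \left(-72 + 39\right) = \left(-157\right) \left(-33\right) = 5181$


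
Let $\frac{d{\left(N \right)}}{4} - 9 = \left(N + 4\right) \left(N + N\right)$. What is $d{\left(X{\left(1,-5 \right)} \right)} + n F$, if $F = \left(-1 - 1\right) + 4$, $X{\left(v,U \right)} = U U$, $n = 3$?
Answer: $5842$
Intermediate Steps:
$X{\left(v,U \right)} = U^{2}$
$d{\left(N \right)} = 36 + 8 N \left(4 + N\right)$ ($d{\left(N \right)} = 36 + 4 \left(N + 4\right) \left(N + N\right) = 36 + 4 \left(4 + N\right) 2 N = 36 + 4 \cdot 2 N \left(4 + N\right) = 36 + 8 N \left(4 + N\right)$)
$F = 2$ ($F = -2 + 4 = 2$)
$d{\left(X{\left(1,-5 \right)} \right)} + n F = \left(36 + 8 \left(\left(-5\right)^{2}\right)^{2} + 32 \left(-5\right)^{2}\right) + 3 \cdot 2 = \left(36 + 8 \cdot 25^{2} + 32 \cdot 25\right) + 6 = \left(36 + 8 \cdot 625 + 800\right) + 6 = \left(36 + 5000 + 800\right) + 6 = 5836 + 6 = 5842$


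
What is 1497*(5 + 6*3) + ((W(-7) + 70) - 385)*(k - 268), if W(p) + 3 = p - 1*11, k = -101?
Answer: 158415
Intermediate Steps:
W(p) = -14 + p (W(p) = -3 + (p - 1*11) = -3 + (p - 11) = -3 + (-11 + p) = -14 + p)
1497*(5 + 6*3) + ((W(-7) + 70) - 385)*(k - 268) = 1497*(5 + 6*3) + (((-14 - 7) + 70) - 385)*(-101 - 268) = 1497*(5 + 18) + ((-21 + 70) - 385)*(-369) = 1497*23 + (49 - 385)*(-369) = 34431 - 336*(-369) = 34431 + 123984 = 158415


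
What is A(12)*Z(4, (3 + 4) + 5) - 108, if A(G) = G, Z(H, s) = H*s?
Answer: 468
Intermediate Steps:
A(12)*Z(4, (3 + 4) + 5) - 108 = 12*(4*((3 + 4) + 5)) - 108 = 12*(4*(7 + 5)) - 108 = 12*(4*12) - 108 = 12*48 - 108 = 576 - 108 = 468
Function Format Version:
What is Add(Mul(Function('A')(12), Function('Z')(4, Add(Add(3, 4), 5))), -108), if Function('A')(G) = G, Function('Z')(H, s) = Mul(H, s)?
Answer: 468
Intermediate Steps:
Add(Mul(Function('A')(12), Function('Z')(4, Add(Add(3, 4), 5))), -108) = Add(Mul(12, Mul(4, Add(Add(3, 4), 5))), -108) = Add(Mul(12, Mul(4, Add(7, 5))), -108) = Add(Mul(12, Mul(4, 12)), -108) = Add(Mul(12, 48), -108) = Add(576, -108) = 468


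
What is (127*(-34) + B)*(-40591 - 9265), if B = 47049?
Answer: -2130396736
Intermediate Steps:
(127*(-34) + B)*(-40591 - 9265) = (127*(-34) + 47049)*(-40591 - 9265) = (-4318 + 47049)*(-49856) = 42731*(-49856) = -2130396736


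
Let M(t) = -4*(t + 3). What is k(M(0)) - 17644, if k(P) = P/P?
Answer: -17643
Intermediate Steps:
M(t) = -12 - 4*t (M(t) = -4*(3 + t) = -12 - 4*t)
k(P) = 1
k(M(0)) - 17644 = 1 - 17644 = -17643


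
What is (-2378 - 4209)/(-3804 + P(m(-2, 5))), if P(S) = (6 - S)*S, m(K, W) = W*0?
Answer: 6587/3804 ≈ 1.7316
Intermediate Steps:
m(K, W) = 0
P(S) = S*(6 - S)
(-2378 - 4209)/(-3804 + P(m(-2, 5))) = (-2378 - 4209)/(-3804 + 0*(6 - 1*0)) = -6587/(-3804 + 0*(6 + 0)) = -6587/(-3804 + 0*6) = -6587/(-3804 + 0) = -6587/(-3804) = -6587*(-1/3804) = 6587/3804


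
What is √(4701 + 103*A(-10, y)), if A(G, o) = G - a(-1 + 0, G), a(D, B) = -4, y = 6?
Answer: √4083 ≈ 63.898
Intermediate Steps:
A(G, o) = 4 + G (A(G, o) = G - 1*(-4) = G + 4 = 4 + G)
√(4701 + 103*A(-10, y)) = √(4701 + 103*(4 - 10)) = √(4701 + 103*(-6)) = √(4701 - 618) = √4083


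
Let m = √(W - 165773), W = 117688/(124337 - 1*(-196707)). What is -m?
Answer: -I*√1067878811663391/80261 ≈ -407.15*I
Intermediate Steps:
W = 29422/80261 (W = 117688/(124337 + 196707) = 117688/321044 = 117688*(1/321044) = 29422/80261 ≈ 0.36658)
m = I*√1067878811663391/80261 (m = √(29422/80261 - 165773) = √(-13305077331/80261) = I*√1067878811663391/80261 ≈ 407.15*I)
-m = -I*√1067878811663391/80261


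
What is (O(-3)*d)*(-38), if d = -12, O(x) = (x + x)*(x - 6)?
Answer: 24624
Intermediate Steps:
O(x) = 2*x*(-6 + x) (O(x) = (2*x)*(-6 + x) = 2*x*(-6 + x))
(O(-3)*d)*(-38) = ((2*(-3)*(-6 - 3))*(-12))*(-38) = ((2*(-3)*(-9))*(-12))*(-38) = (54*(-12))*(-38) = -648*(-38) = 24624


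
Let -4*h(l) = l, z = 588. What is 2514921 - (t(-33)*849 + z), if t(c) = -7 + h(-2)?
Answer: 5039703/2 ≈ 2.5199e+6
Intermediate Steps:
h(l) = -l/4
t(c) = -13/2 (t(c) = -7 - ¼*(-2) = -7 + ½ = -13/2)
2514921 - (t(-33)*849 + z) = 2514921 - (-13/2*849 + 588) = 2514921 - (-11037/2 + 588) = 2514921 - 1*(-9861/2) = 2514921 + 9861/2 = 5039703/2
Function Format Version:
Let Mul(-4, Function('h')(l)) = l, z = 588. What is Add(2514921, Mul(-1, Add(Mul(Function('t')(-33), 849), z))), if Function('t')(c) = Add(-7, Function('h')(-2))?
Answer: Rational(5039703, 2) ≈ 2.5199e+6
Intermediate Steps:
Function('h')(l) = Mul(Rational(-1, 4), l)
Function('t')(c) = Rational(-13, 2) (Function('t')(c) = Add(-7, Mul(Rational(-1, 4), -2)) = Add(-7, Rational(1, 2)) = Rational(-13, 2))
Add(2514921, Mul(-1, Add(Mul(Function('t')(-33), 849), z))) = Add(2514921, Mul(-1, Add(Mul(Rational(-13, 2), 849), 588))) = Add(2514921, Mul(-1, Add(Rational(-11037, 2), 588))) = Add(2514921, Mul(-1, Rational(-9861, 2))) = Add(2514921, Rational(9861, 2)) = Rational(5039703, 2)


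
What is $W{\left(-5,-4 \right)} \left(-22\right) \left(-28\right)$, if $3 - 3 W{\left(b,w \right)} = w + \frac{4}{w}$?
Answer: $\frac{4928}{3} \approx 1642.7$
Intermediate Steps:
$W{\left(b,w \right)} = 1 - \frac{4}{3 w} - \frac{w}{3}$ ($W{\left(b,w \right)} = 1 - \frac{w + \frac{4}{w}}{3} = 1 - \left(\frac{w}{3} + \frac{4}{3 w}\right) = 1 - \frac{4}{3 w} - \frac{w}{3}$)
$W{\left(-5,-4 \right)} \left(-22\right) \left(-28\right) = \left(1 - \frac{4}{3 \left(-4\right)} - - \frac{4}{3}\right) \left(-22\right) \left(-28\right) = \left(1 - - \frac{1}{3} + \frac{4}{3}\right) \left(-22\right) \left(-28\right) = \left(1 + \frac{1}{3} + \frac{4}{3}\right) \left(-22\right) \left(-28\right) = \frac{8}{3} \left(-22\right) \left(-28\right) = \left(- \frac{176}{3}\right) \left(-28\right) = \frac{4928}{3}$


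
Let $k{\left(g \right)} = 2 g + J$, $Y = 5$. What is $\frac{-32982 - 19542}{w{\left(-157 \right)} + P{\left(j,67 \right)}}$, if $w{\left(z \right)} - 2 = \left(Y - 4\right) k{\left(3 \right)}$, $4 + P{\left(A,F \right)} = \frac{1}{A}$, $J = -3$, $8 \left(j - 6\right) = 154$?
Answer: $- \frac{1768308}{35} \approx -50523.0$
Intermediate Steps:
$j = \frac{101}{4}$ ($j = 6 + \frac{1}{8} \cdot 154 = 6 + \frac{77}{4} = \frac{101}{4} \approx 25.25$)
$k{\left(g \right)} = -3 + 2 g$ ($k{\left(g \right)} = 2 g - 3 = -3 + 2 g$)
$P{\left(A,F \right)} = -4 + \frac{1}{A}$
$w{\left(z \right)} = 5$ ($w{\left(z \right)} = 2 + \left(5 - 4\right) \left(-3 + 2 \cdot 3\right) = 2 + 1 \left(-3 + 6\right) = 2 + 1 \cdot 3 = 2 + 3 = 5$)
$\frac{-32982 - 19542}{w{\left(-157 \right)} + P{\left(j,67 \right)}} = \frac{-32982 - 19542}{5 - \left(4 - \frac{1}{\frac{101}{4}}\right)} = - \frac{52524}{5 + \left(-4 + \frac{4}{101}\right)} = - \frac{52524}{5 - \frac{400}{101}} = - \frac{52524}{\frac{105}{101}} = \left(-52524\right) \frac{101}{105} = - \frac{1768308}{35}$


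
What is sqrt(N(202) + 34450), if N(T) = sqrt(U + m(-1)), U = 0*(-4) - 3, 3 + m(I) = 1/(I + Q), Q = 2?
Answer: sqrt(34450 + I*sqrt(5)) ≈ 185.61 + 0.006*I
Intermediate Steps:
m(I) = -3 + 1/(2 + I) (m(I) = -3 + 1/(I + 2) = -3 + 1/(2 + I))
U = -3 (U = 0 - 3 = -3)
N(T) = I*sqrt(5) (N(T) = sqrt(-3 + (-5 - 3*(-1))/(2 - 1)) = sqrt(-3 + (-5 + 3)/1) = sqrt(-3 + 1*(-2)) = sqrt(-3 - 2) = sqrt(-5) = I*sqrt(5))
sqrt(N(202) + 34450) = sqrt(I*sqrt(5) + 34450) = sqrt(34450 + I*sqrt(5))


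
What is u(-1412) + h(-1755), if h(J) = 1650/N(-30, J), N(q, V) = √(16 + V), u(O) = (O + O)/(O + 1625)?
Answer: -2824/213 - 1650*I*√1739/1739 ≈ -13.258 - 39.567*I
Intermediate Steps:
u(O) = 2*O/(1625 + O) (u(O) = (2*O)/(1625 + O) = 2*O/(1625 + O))
h(J) = 1650/√(16 + J) (h(J) = 1650/(√(16 + J)) = 1650/√(16 + J))
u(-1412) + h(-1755) = 2*(-1412)/(1625 - 1412) + 1650/√(16 - 1755) = 2*(-1412)/213 + 1650/√(-1739) = 2*(-1412)*(1/213) + 1650*(-I*√1739/1739) = -2824/213 - 1650*I*√1739/1739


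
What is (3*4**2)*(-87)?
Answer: -4176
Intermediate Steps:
(3*4**2)*(-87) = (3*16)*(-87) = 48*(-87) = -4176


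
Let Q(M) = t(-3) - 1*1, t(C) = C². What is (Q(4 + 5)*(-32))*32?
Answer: -8192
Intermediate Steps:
Q(M) = 8 (Q(M) = (-3)² - 1*1 = 9 - 1 = 8)
(Q(4 + 5)*(-32))*32 = (8*(-32))*32 = -256*32 = -8192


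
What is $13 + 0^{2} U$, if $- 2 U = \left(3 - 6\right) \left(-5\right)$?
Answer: $13$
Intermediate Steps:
$U = - \frac{15}{2}$ ($U = - \frac{\left(3 - 6\right) \left(-5\right)}{2} = - \frac{\left(-3\right) \left(-5\right)}{2} = \left(- \frac{1}{2}\right) 15 = - \frac{15}{2} \approx -7.5$)
$13 + 0^{2} U = 13 + 0^{2} \left(- \frac{15}{2}\right) = 13 + 0 \left(- \frac{15}{2}\right) = 13 + 0 = 13$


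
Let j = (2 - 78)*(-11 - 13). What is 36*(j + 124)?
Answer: 70128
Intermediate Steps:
j = 1824 (j = -76*(-24) = 1824)
36*(j + 124) = 36*(1824 + 124) = 36*1948 = 70128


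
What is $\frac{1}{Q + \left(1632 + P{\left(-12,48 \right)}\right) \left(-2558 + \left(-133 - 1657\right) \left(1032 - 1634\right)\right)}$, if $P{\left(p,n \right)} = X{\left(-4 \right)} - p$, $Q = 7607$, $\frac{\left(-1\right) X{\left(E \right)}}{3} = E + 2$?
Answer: $\frac{1}{1773793907} \approx 5.6376 \cdot 10^{-10}$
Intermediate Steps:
$X{\left(E \right)} = -6 - 3 E$ ($X{\left(E \right)} = - 3 \left(E + 2\right) = - 3 \left(2 + E\right) = -6 - 3 E$)
$P{\left(p,n \right)} = 6 - p$ ($P{\left(p,n \right)} = \left(-6 - -12\right) - p = \left(-6 + 12\right) - p = 6 - p$)
$\frac{1}{Q + \left(1632 + P{\left(-12,48 \right)}\right) \left(-2558 + \left(-133 - 1657\right) \left(1032 - 1634\right)\right)} = \frac{1}{7607 + \left(1632 + \left(6 - -12\right)\right) \left(-2558 + \left(-133 - 1657\right) \left(1032 - 1634\right)\right)} = \frac{1}{7607 + \left(1632 + \left(6 + 12\right)\right) \left(-2558 - -1077580\right)} = \frac{1}{7607 + \left(1632 + 18\right) \left(-2558 + 1077580\right)} = \frac{1}{7607 + 1650 \cdot 1075022} = \frac{1}{7607 + 1773786300} = \frac{1}{1773793907}$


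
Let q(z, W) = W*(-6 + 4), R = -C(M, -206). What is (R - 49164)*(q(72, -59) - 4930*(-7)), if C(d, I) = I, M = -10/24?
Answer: -1695317624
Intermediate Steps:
M = -5/12 (M = -10*1/24 = -5/12 ≈ -0.41667)
R = 206 (R = -1*(-206) = 206)
q(z, W) = -2*W (q(z, W) = W*(-2) = -2*W)
(R - 49164)*(q(72, -59) - 4930*(-7)) = (206 - 49164)*(-2*(-59) - 4930*(-7)) = -48958*(118 + 34510) = -48958*34628 = -1695317624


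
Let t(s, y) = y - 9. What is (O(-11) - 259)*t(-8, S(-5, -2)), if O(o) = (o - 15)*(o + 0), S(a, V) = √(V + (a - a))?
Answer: -243 + 27*I*√2 ≈ -243.0 + 38.184*I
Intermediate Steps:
S(a, V) = √V (S(a, V) = √(V + 0) = √V)
O(o) = o*(-15 + o) (O(o) = (-15 + o)*o = o*(-15 + o))
t(s, y) = -9 + y
(O(-11) - 259)*t(-8, S(-5, -2)) = (-11*(-15 - 11) - 259)*(-9 + √(-2)) = (-11*(-26) - 259)*(-9 + I*√2) = (286 - 259)*(-9 + I*√2) = 27*(-9 + I*√2) = -243 + 27*I*√2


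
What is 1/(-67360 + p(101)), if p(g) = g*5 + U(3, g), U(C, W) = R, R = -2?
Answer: -1/66857 ≈ -1.4957e-5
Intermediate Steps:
U(C, W) = -2
p(g) = -2 + 5*g (p(g) = g*5 - 2 = 5*g - 2 = -2 + 5*g)
1/(-67360 + p(101)) = 1/(-67360 + (-2 + 5*101)) = 1/(-67360 + (-2 + 505)) = 1/(-67360 + 503) = 1/(-66857) = -1/66857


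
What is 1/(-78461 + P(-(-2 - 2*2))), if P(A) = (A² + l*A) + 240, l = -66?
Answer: -1/78581 ≈ -1.2726e-5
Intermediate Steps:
P(A) = 240 + A² - 66*A (P(A) = (A² - 66*A) + 240 = 240 + A² - 66*A)
1/(-78461 + P(-(-2 - 2*2))) = 1/(-78461 + (240 + (-(-2 - 2*2))² - (-66)*(-2 - 2*2))) = 1/(-78461 + (240 + (-(-2 - 4))² - (-66)*(-2 - 4))) = 1/(-78461 + (240 + (-1*(-6))² - (-66)*(-6))) = 1/(-78461 + (240 + 6² - 66*6)) = 1/(-78461 + (240 + 36 - 396)) = 1/(-78461 - 120) = 1/(-78581) = -1/78581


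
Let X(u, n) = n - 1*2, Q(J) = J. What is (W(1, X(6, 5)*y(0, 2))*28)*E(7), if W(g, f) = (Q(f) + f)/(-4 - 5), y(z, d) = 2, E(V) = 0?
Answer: 0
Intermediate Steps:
X(u, n) = -2 + n (X(u, n) = n - 2 = -2 + n)
W(g, f) = -2*f/9 (W(g, f) = (f + f)/(-4 - 5) = (2*f)/(-9) = (2*f)*(-1/9) = -2*f/9)
(W(1, X(6, 5)*y(0, 2))*28)*E(7) = (-2*(-2 + 5)*2/9*28)*0 = (-2*2/3*28)*0 = (-2/9*6*28)*0 = -4/3*28*0 = -112/3*0 = 0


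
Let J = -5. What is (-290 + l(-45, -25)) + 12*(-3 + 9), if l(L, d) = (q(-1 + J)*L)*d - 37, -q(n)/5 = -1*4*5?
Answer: 112245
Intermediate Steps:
q(n) = 100 (q(n) = -5*(-1*4)*5 = -(-20)*5 = -5*(-20) = 100)
l(L, d) = -37 + 100*L*d (l(L, d) = (100*L)*d - 37 = 100*L*d - 37 = -37 + 100*L*d)
(-290 + l(-45, -25)) + 12*(-3 + 9) = (-290 + (-37 + 100*(-45)*(-25))) + 12*(-3 + 9) = (-290 + (-37 + 112500)) + 12*6 = (-290 + 112463) + 72 = 112173 + 72 = 112245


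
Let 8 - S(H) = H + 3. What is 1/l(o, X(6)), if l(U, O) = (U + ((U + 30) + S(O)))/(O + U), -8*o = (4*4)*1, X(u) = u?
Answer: 4/25 ≈ 0.16000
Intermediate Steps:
S(H) = 5 - H (S(H) = 8 - (H + 3) = 8 - (3 + H) = 8 + (-3 - H) = 5 - H)
o = -2 (o = -4*4/8 = -2 ≈ -2.0000)
l(U, O) = (35 - O + 2*U)/(O + U) (l(U, O) = (U + ((U + 30) + (5 - O)))/(O + U) = (U + ((30 + U) + (5 - O)))/(O + U) = (U + (35 + U - O))/(O + U) = (35 - O + 2*U)/(O + U))
1/l(o, X(6)) = 1/((35 - 1*6 + 2*(-2))/(6 - 2)) = 1/((35 - 6 - 4)/4) = 1/((¼)*25) = 1/(25/4) = 4/25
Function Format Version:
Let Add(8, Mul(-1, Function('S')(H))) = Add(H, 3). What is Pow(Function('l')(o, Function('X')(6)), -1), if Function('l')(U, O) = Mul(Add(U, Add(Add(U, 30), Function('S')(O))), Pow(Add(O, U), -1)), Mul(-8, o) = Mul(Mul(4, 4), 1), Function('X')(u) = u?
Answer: Rational(4, 25) ≈ 0.16000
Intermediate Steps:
Function('S')(H) = Add(5, Mul(-1, H)) (Function('S')(H) = Add(8, Mul(-1, Add(H, 3))) = Add(8, Mul(-1, Add(3, H))) = Add(8, Add(-3, Mul(-1, H))) = Add(5, Mul(-1, H)))
o = -2 (o = Mul(Rational(-1, 8), Mul(Mul(4, 4), 1)) = Mul(Rational(-1, 8), Mul(16, 1)) = Mul(Rational(-1, 8), 16) = -2)
Function('l')(U, O) = Mul(Pow(Add(O, U), -1), Add(35, Mul(-1, O), Mul(2, U))) (Function('l')(U, O) = Mul(Add(U, Add(Add(U, 30), Add(5, Mul(-1, O)))), Pow(Add(O, U), -1)) = Mul(Add(U, Add(Add(30, U), Add(5, Mul(-1, O)))), Pow(Add(O, U), -1)) = Mul(Add(U, Add(35, U, Mul(-1, O))), Pow(Add(O, U), -1)) = Mul(Add(35, Mul(-1, O), Mul(2, U)), Pow(Add(O, U), -1)) = Mul(Pow(Add(O, U), -1), Add(35, Mul(-1, O), Mul(2, U))))
Pow(Function('l')(o, Function('X')(6)), -1) = Pow(Mul(Pow(Add(6, -2), -1), Add(35, Mul(-1, 6), Mul(2, -2))), -1) = Pow(Mul(Pow(4, -1), Add(35, -6, -4)), -1) = Pow(Mul(Rational(1, 4), 25), -1) = Pow(Rational(25, 4), -1) = Rational(4, 25)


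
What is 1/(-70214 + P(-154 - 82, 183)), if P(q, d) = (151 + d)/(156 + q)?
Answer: -40/2808727 ≈ -1.4241e-5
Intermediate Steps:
P(q, d) = (151 + d)/(156 + q)
1/(-70214 + P(-154 - 82, 183)) = 1/(-70214 + (151 + 183)/(156 + (-154 - 82))) = 1/(-70214 + 334/(156 - 236)) = 1/(-70214 + 334/(-80)) = 1/(-70214 - 1/80*334) = 1/(-70214 - 167/40) = 1/(-2808727/40) = -40/2808727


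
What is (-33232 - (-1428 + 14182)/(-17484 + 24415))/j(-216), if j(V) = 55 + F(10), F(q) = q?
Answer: -230343746/450515 ≈ -511.29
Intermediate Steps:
j(V) = 65 (j(V) = 55 + 10 = 65)
(-33232 - (-1428 + 14182)/(-17484 + 24415))/j(-216) = (-33232 - (-1428 + 14182)/(-17484 + 24415))/65 = (-33232 - 12754/6931)*(1/65) = -230343746/6931*1/65 = -230343746/450515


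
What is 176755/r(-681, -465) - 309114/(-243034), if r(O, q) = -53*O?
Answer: 510512512/82753077 ≈ 6.1691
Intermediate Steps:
176755/r(-681, -465) - 309114/(-243034) = 176755/((-53*(-681))) - 309114/(-243034) = 176755/36093 - 309114*(-1/243034) = 176755*(1/36093) + 154557/121517 = 3335/681 + 154557/121517 = 510512512/82753077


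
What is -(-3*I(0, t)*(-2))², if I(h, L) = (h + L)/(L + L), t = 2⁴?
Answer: -9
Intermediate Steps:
t = 16
I(h, L) = (L + h)/(2*L) (I(h, L) = (L + h)/((2*L)) = (L + h)*(1/(2*L)) = (L + h)/(2*L))
-(-3*I(0, t)*(-2))² = -(-3*(16 + 0)/(2*16)*(-2))² = -(-3*16/(2*16)*(-2))² = -(-3*½*(-2))² = -(-3/2*(-2))² = -1*3² = -1*9 = -9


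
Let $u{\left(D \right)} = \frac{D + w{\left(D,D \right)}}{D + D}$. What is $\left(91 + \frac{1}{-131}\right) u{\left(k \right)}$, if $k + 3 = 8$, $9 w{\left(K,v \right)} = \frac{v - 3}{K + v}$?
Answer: $\frac{269392}{5895} \approx 45.698$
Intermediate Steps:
$w{\left(K,v \right)} = \frac{-3 + v}{9 \left(K + v\right)}$ ($w{\left(K,v \right)} = \frac{\left(v - 3\right) \frac{1}{K + v}}{9} = \frac{\left(-3 + v\right) \frac{1}{K + v}}{9} = \frac{\frac{1}{K + v} \left(-3 + v\right)}{9} = \frac{-3 + v}{9 \left(K + v\right)}$)
$k = 5$ ($k = -3 + 8 = 5$)
$u{\left(D \right)} = \frac{D + \frac{-3 + D}{18 D}}{2 D}$ ($u{\left(D \right)} = \frac{D + \frac{-3 + D}{9 \left(D + D\right)}}{D + D} = \frac{D + \frac{-3 + D}{9 \cdot 2 D}}{2 D} = \left(D + \frac{\frac{1}{2 D} \left(-3 + D\right)}{9}\right) \frac{1}{2 D} = \left(D + \frac{-3 + D}{18 D}\right) \frac{1}{2 D} = \frac{D + \frac{-3 + D}{18 D}}{2 D}$)
$\left(91 + \frac{1}{-131}\right) u{\left(k \right)} = \left(91 + \frac{1}{-131}\right) \frac{-3 + 5 + 18 \cdot 5^{2}}{36 \cdot 25} = \left(91 - \frac{1}{131}\right) \frac{1}{36} \cdot \frac{1}{25} \left(-3 + 5 + 18 \cdot 25\right) = \frac{11920 \cdot \frac{1}{36} \cdot \frac{1}{25} \left(-3 + 5 + 450\right)}{131} = \frac{11920 \cdot \frac{1}{36} \cdot \frac{1}{25} \cdot 452}{131} = \frac{11920}{131} \cdot \frac{113}{225} = \frac{269392}{5895}$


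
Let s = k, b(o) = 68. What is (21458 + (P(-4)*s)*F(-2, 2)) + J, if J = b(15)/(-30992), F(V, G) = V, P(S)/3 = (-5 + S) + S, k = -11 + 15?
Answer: 168673943/7748 ≈ 21770.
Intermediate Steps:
k = 4
P(S) = -15 + 6*S (P(S) = 3*((-5 + S) + S) = 3*(-5 + 2*S) = -15 + 6*S)
s = 4
J = -17/7748 (J = 68/(-30992) = 68*(-1/30992) = -17/7748 ≈ -0.0021941)
(21458 + (P(-4)*s)*F(-2, 2)) + J = (21458 + ((-15 + 6*(-4))*4)*(-2)) - 17/7748 = (21458 + ((-15 - 24)*4)*(-2)) - 17/7748 = (21458 - 39*4*(-2)) - 17/7748 = (21458 - 156*(-2)) - 17/7748 = (21458 + 312) - 17/7748 = 21770 - 17/7748 = 168673943/7748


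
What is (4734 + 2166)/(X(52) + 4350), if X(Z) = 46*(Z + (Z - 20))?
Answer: 1150/1369 ≈ 0.84003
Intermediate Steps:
X(Z) = -920 + 92*Z (X(Z) = 46*(Z + (-20 + Z)) = 46*(-20 + 2*Z) = -920 + 92*Z)
(4734 + 2166)/(X(52) + 4350) = (4734 + 2166)/((-920 + 92*52) + 4350) = 6900/((-920 + 4784) + 4350) = 6900/(3864 + 4350) = 6900/8214 = 6900*(1/8214) = 1150/1369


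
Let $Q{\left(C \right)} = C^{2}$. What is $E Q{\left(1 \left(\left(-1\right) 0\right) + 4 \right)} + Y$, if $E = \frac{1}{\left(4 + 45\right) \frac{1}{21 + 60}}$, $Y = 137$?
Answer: $\frac{8009}{49} \approx 163.45$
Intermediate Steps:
$E = \frac{81}{49}$ ($E = \frac{1}{49 \cdot \frac{1}{81}} = \frac{1}{\frac{49}{81}} = \frac{81}{49} \approx 1.6531$)
$E Q{\left(1 \left(\left(-1\right) 0\right) + 4 \right)} + Y = \frac{81 \left(1 \left(\left(-1\right) 0\right) + 4\right)^{2}}{49} + 137 = \frac{81 \left(1 \cdot 0 + 4\right)^{2}}{49} + 137 = \frac{81 \left(0 + 4\right)^{2}}{49} + 137 = \frac{81 \cdot 4^{2}}{49} + 137 = \frac{81}{49} \cdot 16 + 137 = \frac{1296}{49} + 137 = \frac{8009}{49}$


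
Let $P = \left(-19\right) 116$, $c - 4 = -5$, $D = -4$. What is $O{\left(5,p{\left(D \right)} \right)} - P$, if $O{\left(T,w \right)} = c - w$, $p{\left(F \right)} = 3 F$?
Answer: $2215$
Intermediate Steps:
$c = -1$ ($c = 4 - 5 = -1$)
$O{\left(T,w \right)} = -1 - w$
$P = -2204$
$O{\left(5,p{\left(D \right)} \right)} - P = \left(-1 - 3 \left(-4\right)\right) - -2204 = \left(-1 - -12\right) + 2204 = \left(-1 + 12\right) + 2204 = 11 + 2204 = 2215$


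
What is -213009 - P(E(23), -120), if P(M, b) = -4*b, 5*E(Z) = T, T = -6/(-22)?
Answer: -213489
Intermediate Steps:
T = 3/11 (T = -6*(-1/22) = 3/11 ≈ 0.27273)
E(Z) = 3/55 (E(Z) = (⅕)*(3/11) = 3/55)
-213009 - P(E(23), -120) = -213009 - (-4)*(-120) = -213009 - 1*480 = -213009 - 480 = -213489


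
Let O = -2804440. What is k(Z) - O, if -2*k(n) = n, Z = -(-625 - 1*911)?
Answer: 2803672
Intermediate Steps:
Z = 1536 (Z = -(-625 - 911) = -1*(-1536) = 1536)
k(n) = -n/2
k(Z) - O = -½*1536 - 1*(-2804440) = -768 + 2804440 = 2803672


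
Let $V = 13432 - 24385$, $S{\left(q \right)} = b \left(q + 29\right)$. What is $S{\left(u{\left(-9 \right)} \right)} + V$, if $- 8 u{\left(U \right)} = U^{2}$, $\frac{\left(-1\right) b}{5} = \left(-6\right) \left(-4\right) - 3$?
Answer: $- \frac{103479}{8} \approx -12935.0$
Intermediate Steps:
$b = -105$ ($b = - 5 \left(\left(-6\right) \left(-4\right) - 3\right) = - 5 \left(24 - 3\right) = \left(-5\right) 21 = -105$)
$u{\left(U \right)} = - \frac{U^{2}}{8}$
$S{\left(q \right)} = -3045 - 105 q$ ($S{\left(q \right)} = - 105 \left(q + 29\right) = - 105 \left(29 + q\right) = -3045 - 105 q$)
$V = -10953$
$S{\left(u{\left(-9 \right)} \right)} + V = \left(-3045 - 105 \left(- \frac{\left(-9\right)^{2}}{8}\right)\right) - 10953 = \left(-3045 - 105 \left(\left(- \frac{1}{8}\right) 81\right)\right) - 10953 = \left(-3045 - - \frac{8505}{8}\right) - 10953 = \left(-3045 + \frac{8505}{8}\right) - 10953 = - \frac{15855}{8} - 10953 = - \frac{103479}{8}$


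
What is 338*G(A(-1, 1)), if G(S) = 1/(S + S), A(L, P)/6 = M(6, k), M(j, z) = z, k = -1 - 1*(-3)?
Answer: 169/12 ≈ 14.083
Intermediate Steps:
k = 2 (k = -1 + 3 = 2)
A(L, P) = 12 (A(L, P) = 6*2 = 12)
G(S) = 1/(2*S)
338*G(A(-1, 1)) = 338*((½)/12) = 338*((½)*(1/12)) = 338*(1/24) = 169/12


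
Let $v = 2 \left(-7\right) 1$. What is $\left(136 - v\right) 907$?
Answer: $136050$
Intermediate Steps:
$v = -14$ ($v = \left(-14\right) 1 = -14$)
$\left(136 - v\right) 907 = \left(136 - -14\right) 907 = \left(136 + 14\right) 907 = 150 \cdot 907 = 136050$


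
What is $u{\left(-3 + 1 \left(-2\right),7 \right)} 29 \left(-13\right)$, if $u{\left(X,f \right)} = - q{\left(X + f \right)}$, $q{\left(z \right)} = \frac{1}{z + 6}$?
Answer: $\frac{377}{8} \approx 47.125$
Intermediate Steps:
$q{\left(z \right)} = \frac{1}{6 + z}$
$u{\left(X,f \right)} = - \frac{1}{6 + X + f}$ ($u{\left(X,f \right)} = - \frac{1}{6 + \left(X + f\right)} = - \frac{1}{6 + X + f}$)
$u{\left(-3 + 1 \left(-2\right),7 \right)} 29 \left(-13\right) = - \frac{1}{6 + \left(-3 + 1 \left(-2\right)\right) + 7} \cdot 29 \left(-13\right) = - \frac{1}{6 - 5 + 7} \cdot 29 \left(-13\right) = - \frac{1}{8} \cdot 29 \left(-13\right) = \left(-1\right) \frac{1}{8} \cdot 29 \left(-13\right) = \left(- \frac{1}{8}\right) 29 \left(-13\right) = \left(- \frac{29}{8}\right) \left(-13\right) = \frac{377}{8}$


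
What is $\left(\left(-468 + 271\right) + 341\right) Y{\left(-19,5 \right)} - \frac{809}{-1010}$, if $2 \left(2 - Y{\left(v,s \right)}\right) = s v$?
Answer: $\frac{7200089}{1010} \approx 7128.8$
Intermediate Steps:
$Y{\left(v,s \right)} = 2 - \frac{s v}{2}$
$\left(\left(-468 + 271\right) + 341\right) Y{\left(-19,5 \right)} - \frac{809}{-1010} = \left(\left(-468 + 271\right) + 341\right) \left(2 - \frac{5}{2} \left(-19\right)\right) - \frac{809}{-1010} = \left(-197 + 341\right) \left(2 + \frac{95}{2}\right) - - \frac{809}{1010} = 144 \cdot \frac{99}{2} + \frac{809}{1010} = 7128 + \frac{809}{1010} = \frac{7200089}{1010}$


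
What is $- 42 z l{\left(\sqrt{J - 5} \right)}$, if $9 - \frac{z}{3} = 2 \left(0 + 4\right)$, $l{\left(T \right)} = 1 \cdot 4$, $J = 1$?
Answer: $-504$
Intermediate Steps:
$l{\left(T \right)} = 4$
$z = 3$ ($z = 27 - 3 \cdot 2 \left(0 + 4\right) = 27 - 3 \cdot 2 \cdot 4 = 27 - 24 = 3$)
$- 42 z l{\left(\sqrt{J - 5} \right)} = \left(-42\right) 3 \cdot 4 = \left(-126\right) 4 = -504$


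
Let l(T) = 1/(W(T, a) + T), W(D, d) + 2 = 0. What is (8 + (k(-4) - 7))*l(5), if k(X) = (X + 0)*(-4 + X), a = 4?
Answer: 11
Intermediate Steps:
k(X) = X*(-4 + X)
W(D, d) = -2 (W(D, d) = -2 + 0 = -2)
l(T) = 1/(-2 + T)
(8 + (k(-4) - 7))*l(5) = (8 + (-4*(-4 - 4) - 7))/(-2 + 5) = (8 + (-4*(-8) - 7))/3 = (8 + (32 - 7))*(⅓) = (8 + 25)*(⅓) = 33*(⅓) = 11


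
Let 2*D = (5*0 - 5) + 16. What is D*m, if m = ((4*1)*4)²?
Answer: 1408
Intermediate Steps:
D = 11/2 (D = ((5*0 - 5) + 16)/2 = ((0 - 5) + 16)/2 = (-5 + 16)/2 = (½)*11 = 11/2 ≈ 5.5000)
m = 256 (m = (4*4)² = 16² = 256)
D*m = (11/2)*256 = 1408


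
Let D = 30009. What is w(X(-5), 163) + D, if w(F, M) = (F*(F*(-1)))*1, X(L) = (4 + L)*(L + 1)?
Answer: 29993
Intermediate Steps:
X(L) = (1 + L)*(4 + L) (X(L) = (4 + L)*(1 + L) = (1 + L)*(4 + L))
w(F, M) = -F² (w(F, M) = (F*(-F))*1 = -F²*1 = -F²)
w(X(-5), 163) + D = -(4 + (-5)² + 5*(-5))² + 30009 = -(4 + 25 - 25)² + 30009 = -1*4² + 30009 = -1*16 + 30009 = -16 + 30009 = 29993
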